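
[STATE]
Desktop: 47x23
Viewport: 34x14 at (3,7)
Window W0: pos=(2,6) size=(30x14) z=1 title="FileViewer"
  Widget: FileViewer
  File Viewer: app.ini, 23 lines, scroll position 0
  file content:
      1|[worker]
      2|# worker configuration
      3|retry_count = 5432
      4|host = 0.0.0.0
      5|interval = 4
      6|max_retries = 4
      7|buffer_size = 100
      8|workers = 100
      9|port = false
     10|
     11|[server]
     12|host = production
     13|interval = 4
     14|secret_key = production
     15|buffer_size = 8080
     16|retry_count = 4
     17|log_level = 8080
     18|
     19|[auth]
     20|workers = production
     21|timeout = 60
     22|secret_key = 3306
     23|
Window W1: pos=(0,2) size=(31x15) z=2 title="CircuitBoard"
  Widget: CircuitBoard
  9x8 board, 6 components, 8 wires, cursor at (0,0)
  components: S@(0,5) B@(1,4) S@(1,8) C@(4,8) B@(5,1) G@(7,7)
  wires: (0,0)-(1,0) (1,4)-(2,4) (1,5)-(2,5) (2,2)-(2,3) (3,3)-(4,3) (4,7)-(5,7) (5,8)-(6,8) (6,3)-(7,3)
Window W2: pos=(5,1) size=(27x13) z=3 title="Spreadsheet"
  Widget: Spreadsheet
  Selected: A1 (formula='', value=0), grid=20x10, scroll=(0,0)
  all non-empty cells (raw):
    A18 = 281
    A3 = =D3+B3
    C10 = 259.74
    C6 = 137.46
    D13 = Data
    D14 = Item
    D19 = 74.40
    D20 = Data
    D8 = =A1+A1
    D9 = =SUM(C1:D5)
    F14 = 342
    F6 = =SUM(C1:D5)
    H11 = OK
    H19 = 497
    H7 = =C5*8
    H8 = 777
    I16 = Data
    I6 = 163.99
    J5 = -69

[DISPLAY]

  ┃  1      [0]       0     ┃     
  ┃  2        0       0     ┃     
  ┃  3        0       0     ┃     
  ┃  4        0       0     ┃     
  ┃  5        0       0     ┃     
  ┃  6        0       0  137┃     
  ┗━━━━━━━━━━━━━━━━━━━━━━━━━┛     
              ·            ┃┃     
                           ┃┃     
━━━━━━━━━━━━━━━━━━━━━━━━━━━┛┃     
port = false               ░┃     
                           ▼┃     
━━━━━━━━━━━━━━━━━━━━━━━━━━━━┛     
                                  


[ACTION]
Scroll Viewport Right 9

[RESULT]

   [0]       0     ┃              
     0       0     ┃              
     0       0     ┃              
     0       0     ┃              
     0       0     ┃              
     0       0  137┃              
━━━━━━━━━━━━━━━━━━━┛              
     ·            ┃┃              
                  ┃┃              
━━━━━━━━━━━━━━━━━━┛┃              
lse               ░┃              
                  ▼┃              
━━━━━━━━━━━━━━━━━━━┛              
                                  


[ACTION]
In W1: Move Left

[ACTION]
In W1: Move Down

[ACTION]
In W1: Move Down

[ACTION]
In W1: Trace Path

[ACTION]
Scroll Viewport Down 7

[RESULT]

     0       0     ┃              
     0       0     ┃              
     0       0     ┃              
     0       0  137┃              
━━━━━━━━━━━━━━━━━━━┛              
     ·            ┃┃              
                  ┃┃              
━━━━━━━━━━━━━━━━━━┛┃              
lse               ░┃              
                  ▼┃              
━━━━━━━━━━━━━━━━━━━┛              
                                  
                                  
                                  


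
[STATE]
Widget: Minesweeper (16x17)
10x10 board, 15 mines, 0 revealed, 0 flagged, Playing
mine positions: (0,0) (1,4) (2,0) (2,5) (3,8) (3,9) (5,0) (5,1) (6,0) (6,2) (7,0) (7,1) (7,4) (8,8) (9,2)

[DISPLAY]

■■■■■■■■■■      
■■■■■■■■■■      
■■■■■■■■■■      
■■■■■■■■■■      
■■■■■■■■■■      
■■■■■■■■■■      
■■■■■■■■■■      
■■■■■■■■■■      
■■■■■■■■■■      
■■■■■■■■■■      
                
                
                
                
                
                
                


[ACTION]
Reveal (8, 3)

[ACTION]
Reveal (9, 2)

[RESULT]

✹■■■■■■■■■      
■■■■✹■■■■■      
✹■■■■✹■■■■      
■■■■■■■■✹✹      
■■■■■■■■■■      
✹✹■■■■■■■■      
✹■✹■■■■■■■      
✹✹■■✹■■■■■      
■■■2■■■■✹■      
■■✹■■■■■■■      
                
                
                
                
                
                
                


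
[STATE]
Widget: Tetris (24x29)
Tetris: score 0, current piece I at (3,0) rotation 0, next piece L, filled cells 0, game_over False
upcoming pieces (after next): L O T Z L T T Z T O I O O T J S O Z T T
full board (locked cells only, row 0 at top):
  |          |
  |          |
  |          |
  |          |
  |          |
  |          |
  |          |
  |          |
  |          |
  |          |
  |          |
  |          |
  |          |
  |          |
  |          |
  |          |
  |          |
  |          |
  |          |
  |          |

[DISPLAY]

   ████   │Next:        
          │  ▒          
          │▒▒▒          
          │             
          │             
          │             
          │Score:       
          │0            
          │             
          │             
          │             
          │             
          │             
          │             
          │             
          │             
          │             
          │             
          │             
          │             
          │             
          │             
          │             
          │             
          │             
          │             
          │             
          │             
          │             


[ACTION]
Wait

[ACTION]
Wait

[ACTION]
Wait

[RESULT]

          │Next:        
          │  ▒          
          │▒▒▒          
   ████   │             
          │             
          │             
          │Score:       
          │0            
          │             
          │             
          │             
          │             
          │             
          │             
          │             
          │             
          │             
          │             
          │             
          │             
          │             
          │             
          │             
          │             
          │             
          │             
          │             
          │             
          │             


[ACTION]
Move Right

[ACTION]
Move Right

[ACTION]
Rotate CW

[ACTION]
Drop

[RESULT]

          │Next:        
          │  ▒          
          │▒▒▒          
          │             
     █    │             
     █    │             
     █    │Score:       
     █    │0            
          │             
          │             
          │             
          │             
          │             
          │             
          │             
          │             
          │             
          │             
          │             
          │             
          │             
          │             
          │             
          │             
          │             
          │             
          │             
          │             
          │             


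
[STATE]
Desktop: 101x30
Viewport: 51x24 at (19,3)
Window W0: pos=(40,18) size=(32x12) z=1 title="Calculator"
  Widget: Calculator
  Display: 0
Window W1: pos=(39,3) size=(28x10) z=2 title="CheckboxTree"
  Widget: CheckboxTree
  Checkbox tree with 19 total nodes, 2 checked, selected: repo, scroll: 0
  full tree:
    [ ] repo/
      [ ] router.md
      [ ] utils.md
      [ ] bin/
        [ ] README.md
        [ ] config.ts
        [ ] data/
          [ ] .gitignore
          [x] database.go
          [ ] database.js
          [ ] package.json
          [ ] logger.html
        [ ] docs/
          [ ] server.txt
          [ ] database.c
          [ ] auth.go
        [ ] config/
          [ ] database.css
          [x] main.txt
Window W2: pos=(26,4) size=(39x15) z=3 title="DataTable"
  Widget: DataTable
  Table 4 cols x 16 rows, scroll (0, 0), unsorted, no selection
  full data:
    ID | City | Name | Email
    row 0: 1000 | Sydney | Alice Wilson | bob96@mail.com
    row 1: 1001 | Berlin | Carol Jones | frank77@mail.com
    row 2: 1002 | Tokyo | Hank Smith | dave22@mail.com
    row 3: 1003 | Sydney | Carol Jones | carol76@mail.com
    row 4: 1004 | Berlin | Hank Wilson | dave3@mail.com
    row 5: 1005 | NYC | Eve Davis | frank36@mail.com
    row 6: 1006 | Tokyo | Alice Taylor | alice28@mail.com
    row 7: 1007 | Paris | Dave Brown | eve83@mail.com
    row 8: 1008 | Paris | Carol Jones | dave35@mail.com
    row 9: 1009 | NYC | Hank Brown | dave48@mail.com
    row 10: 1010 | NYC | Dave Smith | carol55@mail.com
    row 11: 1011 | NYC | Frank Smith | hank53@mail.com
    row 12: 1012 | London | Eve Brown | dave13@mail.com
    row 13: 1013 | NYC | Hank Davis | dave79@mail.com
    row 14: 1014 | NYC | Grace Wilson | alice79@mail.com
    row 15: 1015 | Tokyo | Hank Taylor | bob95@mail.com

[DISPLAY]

                    ┏━━━━━━━━━━━━━━━━━━━━━━━━━━┓   
       ┏━━━━━━━━━━━━━━━━━━━━━━━━━━━━━━━━━━━━━┓ ┃   
       ┃ DataTable                           ┃─┨   
       ┠─────────────────────────────────────┨ ┃   
       ┃ID  │City  │Name        │Email       ┃ ┃   
       ┃────┼──────┼────────────┼────────────┃ ┃   
       ┃1000│Sydney│Alice Wilson│bob96@mail.c┃ ┃   
       ┃1001│Berlin│Carol Jones │frank77@mail┃ ┃   
       ┃1002│Tokyo │Hank Smith  │dave22@mail.┃ ┃   
       ┃1003│Sydney│Carol Jones │carol76@mail┃━┛   
       ┃1004│Berlin│Hank Wilson │dave3@mail.c┃     
       ┃1005│NYC   │Eve Davis   │frank36@mail┃     
       ┃1006│Tokyo │Alice Taylor│alice28@mail┃     
       ┃1007│Paris │Dave Brown  │eve83@mail.c┃     
       ┃1008│Paris │Carol Jones │dave35@mail.┃     
       ┗━━━━━━━━━━━━━━━━━━━━━━━━━━━━━━━━━━━━━┛━━━━━
                     ┃ Calculator                  
                     ┠─────────────────────────────
                     ┃                             
                     ┃┌───┬───┬───┬───┐            
                     ┃│ 7 │ 8 │ 9 │ ÷ │            
                     ┃├───┼───┼───┼───┤            
                     ┃│ 4 │ 5 │ 6 │ × │            
                     ┃├───┼───┼───┼───┤            


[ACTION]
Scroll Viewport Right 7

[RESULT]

             ┏━━━━━━━━━━━━━━━━━━━━━━━━━━┓          
┏━━━━━━━━━━━━━━━━━━━━━━━━━━━━━━━━━━━━━┓ ┃          
┃ DataTable                           ┃─┨          
┠─────────────────────────────────────┨ ┃          
┃ID  │City  │Name        │Email       ┃ ┃          
┃────┼──────┼────────────┼────────────┃ ┃          
┃1000│Sydney│Alice Wilson│bob96@mail.c┃ ┃          
┃1001│Berlin│Carol Jones │frank77@mail┃ ┃          
┃1002│Tokyo │Hank Smith  │dave22@mail.┃ ┃          
┃1003│Sydney│Carol Jones │carol76@mail┃━┛          
┃1004│Berlin│Hank Wilson │dave3@mail.c┃            
┃1005│NYC   │Eve Davis   │frank36@mail┃            
┃1006│Tokyo │Alice Taylor│alice28@mail┃            
┃1007│Paris │Dave Brown  │eve83@mail.c┃            
┃1008│Paris │Carol Jones │dave35@mail.┃            
┗━━━━━━━━━━━━━━━━━━━━━━━━━━━━━━━━━━━━━┛━━━━━━┓     
              ┃ Calculator                   ┃     
              ┠──────────────────────────────┨     
              ┃                             0┃     
              ┃┌───┬───┬───┬───┐             ┃     
              ┃│ 7 │ 8 │ 9 │ ÷ │             ┃     
              ┃├───┼───┼───┼───┤             ┃     
              ┃│ 4 │ 5 │ 6 │ × │             ┃     
              ┃├───┼───┼───┼───┤             ┃     


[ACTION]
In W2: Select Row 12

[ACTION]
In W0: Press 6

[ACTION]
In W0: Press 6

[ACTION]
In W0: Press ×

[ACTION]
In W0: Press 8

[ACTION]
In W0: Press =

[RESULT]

             ┏━━━━━━━━━━━━━━━━━━━━━━━━━━┓          
┏━━━━━━━━━━━━━━━━━━━━━━━━━━━━━━━━━━━━━┓ ┃          
┃ DataTable                           ┃─┨          
┠─────────────────────────────────────┨ ┃          
┃ID  │City  │Name        │Email       ┃ ┃          
┃────┼──────┼────────────┼────────────┃ ┃          
┃1000│Sydney│Alice Wilson│bob96@mail.c┃ ┃          
┃1001│Berlin│Carol Jones │frank77@mail┃ ┃          
┃1002│Tokyo │Hank Smith  │dave22@mail.┃ ┃          
┃1003│Sydney│Carol Jones │carol76@mail┃━┛          
┃1004│Berlin│Hank Wilson │dave3@mail.c┃            
┃1005│NYC   │Eve Davis   │frank36@mail┃            
┃1006│Tokyo │Alice Taylor│alice28@mail┃            
┃1007│Paris │Dave Brown  │eve83@mail.c┃            
┃1008│Paris │Carol Jones │dave35@mail.┃            
┗━━━━━━━━━━━━━━━━━━━━━━━━━━━━━━━━━━━━━┛━━━━━━┓     
              ┃ Calculator                   ┃     
              ┠──────────────────────────────┨     
              ┃                           528┃     
              ┃┌───┬───┬───┬───┐             ┃     
              ┃│ 7 │ 8 │ 9 │ ÷ │             ┃     
              ┃├───┼───┼───┼───┤             ┃     
              ┃│ 4 │ 5 │ 6 │ × │             ┃     
              ┃├───┼───┼───┼───┤             ┃     


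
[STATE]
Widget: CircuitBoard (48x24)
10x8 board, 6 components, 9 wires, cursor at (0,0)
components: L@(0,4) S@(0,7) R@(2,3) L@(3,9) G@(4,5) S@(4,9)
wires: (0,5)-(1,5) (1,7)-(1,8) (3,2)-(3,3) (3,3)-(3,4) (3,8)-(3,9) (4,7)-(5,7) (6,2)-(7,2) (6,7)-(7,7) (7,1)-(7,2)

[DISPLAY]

   0 1 2 3 4 5 6 7 8 9                          
0  [.]              L   ·       S               
                        │                       
1                       ·       · ─ ·           
                                                
2               R                               
                                                
3           · ─ · ─ ·               · ─ L       
                                                
4                       G       ·       S       
                                │               
5                               ·               
                                                
6           ·                   ·               
            │                   │               
7       · ─ ·                   ·               
Cursor: (0,0)                                   
                                                
                                                
                                                
                                                
                                                
                                                
                                                


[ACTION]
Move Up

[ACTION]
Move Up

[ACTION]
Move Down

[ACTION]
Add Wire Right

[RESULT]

   0 1 2 3 4 5 6 7 8 9                          
0                   L   ·       S               
                        │                       
1  [.]─ ·               ·       · ─ ·           
                                                
2               R                               
                                                
3           · ─ · ─ ·               · ─ L       
                                                
4                       G       ·       S       
                                │               
5                               ·               
                                                
6           ·                   ·               
            │                   │               
7       · ─ ·                   ·               
Cursor: (1,0)                                   
                                                
                                                
                                                
                                                
                                                
                                                
                                                


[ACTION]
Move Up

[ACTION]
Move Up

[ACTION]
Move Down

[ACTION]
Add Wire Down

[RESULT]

   0 1 2 3 4 5 6 7 8 9                          
0                   L   ·       S               
                        │                       
1  [.]─ ·               ·       · ─ ·           
    │                                           
2   ·           R                               
                                                
3           · ─ · ─ ·               · ─ L       
                                                
4                       G       ·       S       
                                │               
5                               ·               
                                                
6           ·                   ·               
            │                   │               
7       · ─ ·                   ·               
Cursor: (1,0)                                   
                                                
                                                
                                                
                                                
                                                
                                                
                                                


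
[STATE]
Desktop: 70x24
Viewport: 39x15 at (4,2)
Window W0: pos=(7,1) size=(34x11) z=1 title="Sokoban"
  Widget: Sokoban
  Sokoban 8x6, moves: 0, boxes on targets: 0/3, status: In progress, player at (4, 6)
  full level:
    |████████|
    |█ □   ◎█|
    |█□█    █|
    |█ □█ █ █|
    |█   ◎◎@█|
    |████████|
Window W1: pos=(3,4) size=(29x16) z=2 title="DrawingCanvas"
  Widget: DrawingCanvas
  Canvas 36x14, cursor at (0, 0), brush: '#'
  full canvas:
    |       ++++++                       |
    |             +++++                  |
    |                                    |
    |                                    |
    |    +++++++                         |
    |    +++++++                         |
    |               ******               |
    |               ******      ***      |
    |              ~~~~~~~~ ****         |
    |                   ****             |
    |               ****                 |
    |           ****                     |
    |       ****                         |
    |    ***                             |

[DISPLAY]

   ┃ Sokoban                        ┃  
   ┠────────────────────────────────┨  
━━━━━━━━━━━━━━━━━━━━━━━━━━━┓        ┃  
 DrawingCanvas             ┃        ┃  
───────────────────────────┨        ┃  
+      ++++++              ┃        ┃  
             +++++         ┃        ┃  
                           ┃        ┃  
                           ┃        ┃  
    +++++++                ┃━━━━━━━━┛  
    +++++++                ┃           
               ******      ┃           
               ******      ┃           
              ~~~~~~~~ ****┃           
                   ****    ┃           


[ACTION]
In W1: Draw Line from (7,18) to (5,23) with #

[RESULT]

   ┃ Sokoban                        ┃  
   ┠────────────────────────────────┨  
━━━━━━━━━━━━━━━━━━━━━━━━━━━┓        ┃  
 DrawingCanvas             ┃        ┃  
───────────────────────────┨        ┃  
+      ++++++              ┃        ┃  
             +++++         ┃        ┃  
                           ┃        ┃  
                           ┃        ┃  
    +++++++                ┃━━━━━━━━┛  
    +++++++           ##   ┃           
               *****##     ┃           
               ***##*      ┃           
              ~~~~~~~~ ****┃           
                   ****    ┃           


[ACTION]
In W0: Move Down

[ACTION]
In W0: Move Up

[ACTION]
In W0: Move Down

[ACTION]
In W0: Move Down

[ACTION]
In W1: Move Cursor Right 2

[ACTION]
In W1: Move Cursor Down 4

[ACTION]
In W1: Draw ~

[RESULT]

   ┃ Sokoban                        ┃  
   ┠────────────────────────────────┨  
━━━━━━━━━━━━━━━━━━━━━━━━━━━┓        ┃  
 DrawingCanvas             ┃        ┃  
───────────────────────────┨        ┃  
       ++++++              ┃        ┃  
             +++++         ┃        ┃  
                           ┃        ┃  
                           ┃        ┃  
  ~ +++++++                ┃━━━━━━━━┛  
    +++++++           ##   ┃           
               *****##     ┃           
               ***##*      ┃           
              ~~~~~~~~ ****┃           
                   ****    ┃           


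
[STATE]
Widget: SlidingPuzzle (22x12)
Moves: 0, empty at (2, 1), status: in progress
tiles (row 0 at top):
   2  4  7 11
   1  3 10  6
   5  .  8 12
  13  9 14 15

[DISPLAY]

┌────┬────┬────┬────┐ 
│  2 │  4 │  7 │ 11 │ 
├────┼────┼────┼────┤ 
│  1 │  3 │ 10 │  6 │ 
├────┼────┼────┼────┤ 
│  5 │    │  8 │ 12 │ 
├────┼────┼────┼────┤ 
│ 13 │  9 │ 14 │ 15 │ 
└────┴────┴────┴────┘ 
Moves: 0              
                      
                      


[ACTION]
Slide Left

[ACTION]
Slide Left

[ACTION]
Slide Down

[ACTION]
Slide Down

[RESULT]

┌────┬────┬────┬────┐ 
│  2 │  4 │  7 │    │ 
├────┼────┼────┼────┤ 
│  1 │  3 │ 10 │ 11 │ 
├────┼────┼────┼────┤ 
│  5 │  8 │ 12 │  6 │ 
├────┼────┼────┼────┤ 
│ 13 │  9 │ 14 │ 15 │ 
└────┴────┴────┴────┘ 
Moves: 4              
                      
                      


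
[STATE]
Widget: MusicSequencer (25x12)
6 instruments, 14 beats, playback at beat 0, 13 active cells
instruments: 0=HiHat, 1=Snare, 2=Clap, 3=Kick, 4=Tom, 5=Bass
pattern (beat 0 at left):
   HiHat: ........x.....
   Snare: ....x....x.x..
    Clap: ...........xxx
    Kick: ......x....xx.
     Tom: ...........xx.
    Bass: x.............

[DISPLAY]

      ▼1234567890123     
 HiHat········█·····     
 Snare····█····█·█··     
  Clap···········███     
  Kick······█····██·     
   Tom···········██·     
  Bass█·············     
                         
                         
                         
                         
                         


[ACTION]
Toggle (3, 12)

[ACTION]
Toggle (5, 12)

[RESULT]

      ▼1234567890123     
 HiHat········█·····     
 Snare····█····█·█··     
  Clap···········███     
  Kick······█····█··     
   Tom···········██·     
  Bass█···········█·     
                         
                         
                         
                         
                         


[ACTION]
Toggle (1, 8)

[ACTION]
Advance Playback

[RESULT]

      0▼234567890123     
 HiHat········█·····     
 Snare····█···██·█··     
  Clap···········███     
  Kick······█····█··     
   Tom···········██·     
  Bass█···········█·     
                         
                         
                         
                         
                         


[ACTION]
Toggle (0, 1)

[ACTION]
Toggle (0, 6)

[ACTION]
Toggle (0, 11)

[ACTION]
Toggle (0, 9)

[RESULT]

      0▼234567890123     
 HiHat·█····█·██·█··     
 Snare····█···██·█··     
  Clap···········███     
  Kick······█····█··     
   Tom···········██·     
  Bass█···········█·     
                         
                         
                         
                         
                         


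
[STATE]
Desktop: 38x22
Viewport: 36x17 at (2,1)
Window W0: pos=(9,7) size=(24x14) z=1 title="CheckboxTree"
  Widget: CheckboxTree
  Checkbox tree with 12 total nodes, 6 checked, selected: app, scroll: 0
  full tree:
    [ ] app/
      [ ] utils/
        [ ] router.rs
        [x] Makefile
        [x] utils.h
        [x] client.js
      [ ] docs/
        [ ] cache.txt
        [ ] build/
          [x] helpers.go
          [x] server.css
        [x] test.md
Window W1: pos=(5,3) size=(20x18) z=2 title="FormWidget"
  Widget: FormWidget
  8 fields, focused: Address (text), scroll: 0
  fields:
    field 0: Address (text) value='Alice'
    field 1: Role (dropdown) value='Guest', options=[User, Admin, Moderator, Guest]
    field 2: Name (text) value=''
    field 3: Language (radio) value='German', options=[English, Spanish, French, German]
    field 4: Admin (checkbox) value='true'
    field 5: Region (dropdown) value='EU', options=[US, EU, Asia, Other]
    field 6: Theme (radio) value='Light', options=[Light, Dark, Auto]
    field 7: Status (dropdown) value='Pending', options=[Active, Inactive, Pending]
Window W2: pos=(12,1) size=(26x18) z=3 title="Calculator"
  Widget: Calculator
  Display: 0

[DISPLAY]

          ┏━━━━━━━━━━━━━━━━━━━━━━━━┓
          ┃ Calculator             ┃
   ┏━━━━━━┠────────────────────────┨
   ┃ FormW┃                       0┃
   ┠──────┃┌───┬───┬───┬───┐       ┃
   ┃> Addr┃│ 7 │ 8 │ 9 │ ÷ │       ┃
   ┃  Role┃├───┼───┼───┼───┤       ┃
   ┃  Name┃│ 4 │ 5 │ 6 │ × │       ┃
   ┃  Lang┃├───┼───┼───┼───┤       ┃
   ┃  Admi┃│ 1 │ 2 │ 3 │ - │       ┃
   ┃  Regi┃├───┼───┼───┼───┤       ┃
   ┃  Them┃│ 0 │ . │ = │ + │       ┃
   ┃  Stat┃├───┼───┼───┼───┤       ┃
   ┃      ┃│ C │ MC│ MR│ M+│       ┃
   ┃      ┃└───┴───┴───┴───┘       ┃
   ┃      ┃                        ┃
   ┃      ┃                        ┃


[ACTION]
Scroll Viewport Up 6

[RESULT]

                                    
          ┏━━━━━━━━━━━━━━━━━━━━━━━━┓
          ┃ Calculator             ┃
   ┏━━━━━━┠────────────────────────┨
   ┃ FormW┃                       0┃
   ┠──────┃┌───┬───┬───┬───┐       ┃
   ┃> Addr┃│ 7 │ 8 │ 9 │ ÷ │       ┃
   ┃  Role┃├───┼───┼───┼───┤       ┃
   ┃  Name┃│ 4 │ 5 │ 6 │ × │       ┃
   ┃  Lang┃├───┼───┼───┼───┤       ┃
   ┃  Admi┃│ 1 │ 2 │ 3 │ - │       ┃
   ┃  Regi┃├───┼───┼───┼───┤       ┃
   ┃  Them┃│ 0 │ . │ = │ + │       ┃
   ┃  Stat┃├───┼───┼───┼───┤       ┃
   ┃      ┃│ C │ MC│ MR│ M+│       ┃
   ┃      ┃└───┴───┴───┴───┘       ┃
   ┃      ┃                        ┃


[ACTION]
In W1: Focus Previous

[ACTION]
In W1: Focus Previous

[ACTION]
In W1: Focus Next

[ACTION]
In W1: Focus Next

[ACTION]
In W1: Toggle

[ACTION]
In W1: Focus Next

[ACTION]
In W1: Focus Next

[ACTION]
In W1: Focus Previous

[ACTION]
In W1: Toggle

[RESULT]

                                    
          ┏━━━━━━━━━━━━━━━━━━━━━━━━┓
          ┃ Calculator             ┃
   ┏━━━━━━┠────────────────────────┨
   ┃ FormW┃                       0┃
   ┠──────┃┌───┬───┬───┬───┐       ┃
   ┃  Addr┃│ 7 │ 8 │ 9 │ ÷ │       ┃
   ┃> Role┃├───┼───┼───┼───┤       ┃
   ┃  Name┃│ 4 │ 5 │ 6 │ × │       ┃
   ┃  Lang┃├───┼───┼───┼───┤       ┃
   ┃  Admi┃│ 1 │ 2 │ 3 │ - │       ┃
   ┃  Regi┃├───┼───┼───┼───┤       ┃
   ┃  Them┃│ 0 │ . │ = │ + │       ┃
   ┃  Stat┃├───┼───┼───┼───┤       ┃
   ┃      ┃│ C │ MC│ MR│ M+│       ┃
   ┃      ┃└───┴───┴───┴───┘       ┃
   ┃      ┃                        ┃


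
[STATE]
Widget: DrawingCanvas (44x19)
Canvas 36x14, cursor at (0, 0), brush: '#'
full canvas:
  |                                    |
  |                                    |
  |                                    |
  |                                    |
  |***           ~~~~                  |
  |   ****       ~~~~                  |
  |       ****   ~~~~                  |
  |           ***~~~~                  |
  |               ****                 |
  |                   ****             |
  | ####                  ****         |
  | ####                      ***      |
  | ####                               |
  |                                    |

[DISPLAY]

+                                           
                                            
                                            
                                            
***           ~~~~                          
   ****       ~~~~                          
       ****   ~~~~                          
           ***~~~~                          
               ****                         
                   ****                     
 ####                  ****                 
 ####                      ***              
 ####                                       
                                            
                                            
                                            
                                            
                                            
                                            


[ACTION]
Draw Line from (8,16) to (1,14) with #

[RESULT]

+                                           
              #                             
              #                             
               #                            
***           ~#~~                          
   ****       ~#~~                          
       ****   ~#~~                          
           ***~~#~                          
               *#**                         
                   ****                     
 ####                  ****                 
 ####                      ***              
 ####                                       
                                            
                                            
                                            
                                            
                                            
                                            


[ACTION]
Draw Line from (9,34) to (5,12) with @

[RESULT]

+                                           
              #                             
              #                             
               #                            
***           ~#~~                          
   ****     @@@#~~                          
       ****   ~@@@@@@                       
           ***~~#~   @@@@@                  
               *#**       @@@@@@            
                   ****         @@@         
 ####                  ****                 
 ####                      ***              
 ####                                       
                                            
                                            
                                            
                                            
                                            
                                            


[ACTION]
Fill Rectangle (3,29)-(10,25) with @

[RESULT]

+                                           
              #                             
              #                             
               #         @@@@@              
***           ~#~~       @@@@@              
   ****     @@@#~~       @@@@@              
       ****   ~@@@@@@    @@@@@              
           ***~~#~   @@@@@@@@@              
               *#**      @@@@@@@            
                   ****  @@@@@  @@@         
 ####                  **@@@@@              
 ####                      ***              
 ####                                       
                                            
                                            
                                            
                                            
                                            
                                            


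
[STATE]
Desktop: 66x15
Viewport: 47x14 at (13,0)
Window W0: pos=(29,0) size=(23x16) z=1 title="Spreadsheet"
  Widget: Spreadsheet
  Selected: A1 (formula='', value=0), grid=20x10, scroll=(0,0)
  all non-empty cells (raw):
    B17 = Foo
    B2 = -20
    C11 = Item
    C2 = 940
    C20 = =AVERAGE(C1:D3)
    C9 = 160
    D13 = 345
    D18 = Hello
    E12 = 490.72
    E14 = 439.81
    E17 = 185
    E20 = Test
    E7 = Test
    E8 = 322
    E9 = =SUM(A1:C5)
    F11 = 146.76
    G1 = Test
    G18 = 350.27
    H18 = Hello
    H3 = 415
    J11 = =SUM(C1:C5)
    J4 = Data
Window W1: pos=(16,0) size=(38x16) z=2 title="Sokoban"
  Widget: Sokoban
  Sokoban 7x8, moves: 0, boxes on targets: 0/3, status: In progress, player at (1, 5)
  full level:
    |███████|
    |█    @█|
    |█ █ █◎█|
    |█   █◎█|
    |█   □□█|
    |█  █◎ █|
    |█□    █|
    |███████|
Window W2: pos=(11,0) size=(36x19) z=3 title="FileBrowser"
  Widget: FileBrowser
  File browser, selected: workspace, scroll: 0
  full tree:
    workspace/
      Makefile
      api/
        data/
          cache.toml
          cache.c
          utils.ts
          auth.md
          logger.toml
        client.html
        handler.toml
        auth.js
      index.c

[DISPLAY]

━━━━━━━━━━━━━━━━━━━━━━━━━━━━━━━━━┓━━━━━━┓      
FileBrowser                      ┃      ┃      
─────────────────────────────────┨──────┨      
 [-] workspace/                  ┃      ┃      
   Makefile                      ┃      ┃      
   [+] api/                      ┃      ┃      
   index.c                       ┃      ┃      
                                 ┃      ┃      
                                 ┃      ┃      
                                 ┃      ┃      
                                 ┃      ┃      
                                 ┃      ┃      
                                 ┃      ┃      
                                 ┃      ┃      


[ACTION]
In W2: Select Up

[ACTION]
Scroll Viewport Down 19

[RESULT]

FileBrowser                      ┃      ┃      
─────────────────────────────────┨──────┨      
 [-] workspace/                  ┃      ┃      
   Makefile                      ┃      ┃      
   [+] api/                      ┃      ┃      
   index.c                       ┃      ┃      
                                 ┃      ┃      
                                 ┃      ┃      
                                 ┃      ┃      
                                 ┃      ┃      
                                 ┃      ┃      
                                 ┃      ┃      
                                 ┃      ┃      
                                 ┃      ┃      


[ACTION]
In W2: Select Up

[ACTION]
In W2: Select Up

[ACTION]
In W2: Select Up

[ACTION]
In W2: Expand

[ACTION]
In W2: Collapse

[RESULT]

FileBrowser                      ┃      ┃      
─────────────────────────────────┨──────┨      
 [+] workspace/                  ┃      ┃      
                                 ┃      ┃      
                                 ┃      ┃      
                                 ┃      ┃      
                                 ┃      ┃      
                                 ┃      ┃      
                                 ┃      ┃      
                                 ┃      ┃      
                                 ┃      ┃      
                                 ┃      ┃      
                                 ┃      ┃      
                                 ┃      ┃      


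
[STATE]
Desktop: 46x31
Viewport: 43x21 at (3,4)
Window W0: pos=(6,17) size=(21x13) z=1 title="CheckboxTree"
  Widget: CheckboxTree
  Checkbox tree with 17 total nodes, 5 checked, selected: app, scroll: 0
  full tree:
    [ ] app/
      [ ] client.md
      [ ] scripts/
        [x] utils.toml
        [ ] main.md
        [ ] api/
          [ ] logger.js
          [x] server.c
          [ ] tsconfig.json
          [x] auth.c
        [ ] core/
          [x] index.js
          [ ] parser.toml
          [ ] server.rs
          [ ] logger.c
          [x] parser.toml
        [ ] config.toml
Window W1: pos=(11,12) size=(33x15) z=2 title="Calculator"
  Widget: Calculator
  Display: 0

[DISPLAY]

                                           
                                           
                                           
                                           
                                           
                                           
                                           
                                           
        ┏━━━━━━━━━━━━━━━━━━━━━━━━━━━━━━━┓  
        ┃ Calculator                    ┃  
        ┠───────────────────────────────┨  
        ┃                              0┃  
        ┃┌───┬───┬───┬───┐              ┃  
   ┏━━━━┃│ 7 │ 8 │ 9 │ ÷ │              ┃  
   ┃ Che┃├───┼───┼───┼───┤              ┃  
   ┠────┃│ 4 │ 5 │ 6 │ × │              ┃  
   ┃>[-]┃├───┼───┼───┼───┤              ┃  
   ┃   [┃│ 1 │ 2 │ 3 │ - │              ┃  
   ┃   [┃├───┼───┼───┼───┤              ┃  
   ┃    ┃│ 0 │ . │ = │ + │              ┃  
   ┃    ┃├───┼───┼───┼───┤              ┃  


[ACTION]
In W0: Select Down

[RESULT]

                                           
                                           
                                           
                                           
                                           
                                           
                                           
                                           
        ┏━━━━━━━━━━━━━━━━━━━━━━━━━━━━━━━┓  
        ┃ Calculator                    ┃  
        ┠───────────────────────────────┨  
        ┃                              0┃  
        ┃┌───┬───┬───┬───┐              ┃  
   ┏━━━━┃│ 7 │ 8 │ 9 │ ÷ │              ┃  
   ┃ Che┃├───┼───┼───┼───┤              ┃  
   ┠────┃│ 4 │ 5 │ 6 │ × │              ┃  
   ┃ [-]┃├───┼───┼───┼───┤              ┃  
   ┃>  [┃│ 1 │ 2 │ 3 │ - │              ┃  
   ┃   [┃├───┼───┼───┼───┤              ┃  
   ┃    ┃│ 0 │ . │ = │ + │              ┃  
   ┃    ┃├───┼───┼───┼───┤              ┃  


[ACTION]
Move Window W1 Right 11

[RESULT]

                                           
                                           
                                           
                                           
                                           
                                           
                                           
                                           
          ┏━━━━━━━━━━━━━━━━━━━━━━━━━━━━━━━┓
          ┃ Calculator                    ┃
          ┠───────────────────────────────┨
          ┃                              0┃
          ┃┌───┬───┬───┬───┐              ┃
   ┏━━━━━━┃│ 7 │ 8 │ 9 │ ÷ │              ┃
   ┃ Check┃├───┼───┼───┼───┤              ┃
   ┠──────┃│ 4 │ 5 │ 6 │ × │              ┃
   ┃ [-] a┃├───┼───┼───┼───┤              ┃
   ┃>  [ ]┃│ 1 │ 2 │ 3 │ - │              ┃
   ┃   [-]┃├───┼───┼───┼───┤              ┃
   ┃     [┃│ 0 │ . │ = │ + │              ┃
   ┃     [┃├───┼───┼───┼───┤              ┃


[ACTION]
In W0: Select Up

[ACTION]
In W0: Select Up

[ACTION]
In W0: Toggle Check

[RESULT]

                                           
                                           
                                           
                                           
                                           
                                           
                                           
                                           
          ┏━━━━━━━━━━━━━━━━━━━━━━━━━━━━━━━┓
          ┃ Calculator                    ┃
          ┠───────────────────────────────┨
          ┃                              0┃
          ┃┌───┬───┬───┬───┐              ┃
   ┏━━━━━━┃│ 7 │ 8 │ 9 │ ÷ │              ┃
   ┃ Check┃├───┼───┼───┼───┤              ┃
   ┠──────┃│ 4 │ 5 │ 6 │ × │              ┃
   ┃>[x] a┃├───┼───┼───┼───┤              ┃
   ┃   [x]┃│ 1 │ 2 │ 3 │ - │              ┃
   ┃   [x]┃├───┼───┼───┼───┤              ┃
   ┃     [┃│ 0 │ . │ = │ + │              ┃
   ┃     [┃├───┼───┼───┼───┤              ┃
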